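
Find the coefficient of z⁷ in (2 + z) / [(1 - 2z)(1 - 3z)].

14669

Partial fractions give a closed form: a_n = (-5)·2^n + (7)·3^n.
At n = 7: a_7 = 14669.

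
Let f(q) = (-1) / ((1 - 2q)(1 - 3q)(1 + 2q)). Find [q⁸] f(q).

Partial fractions give a closed form: a_n = (1)·2^n + (-9/5)·3^n + (-1/5)·(-2)^n.
At n = 8: a_8 = -11605.

-11605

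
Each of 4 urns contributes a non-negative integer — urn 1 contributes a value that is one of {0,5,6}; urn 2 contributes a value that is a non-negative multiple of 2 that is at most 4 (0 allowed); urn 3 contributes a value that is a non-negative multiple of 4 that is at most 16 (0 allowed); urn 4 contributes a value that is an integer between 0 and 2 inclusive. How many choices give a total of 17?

6

The generating function for the choices is (1 + x⁵ + x⁶)·(1 + x² + x⁴)·(1 + x⁴ + x⁸ + x¹² + x¹⁶)·(1 + x + x²); the count is [x¹⁷].
(1 + x⁵ + x⁶) has coefficients 1,0,0,0,0,1,1 for degrees 0…6.
(1 + x² + x⁴) has coefficients 1,0,1,0,1,0,0,0,0,0,0,0,0,0,0,0,0,0 for degrees 0…17.
Multiplying by (1 + x⁴ + x⁸ + x¹² + x¹⁶) gives running coefficients 1,0,1,0,2,0,1,0,2,0,1,0,2,0,1,0,2,0 for degrees 0…17.
Finally multiplying by (1 + x + x²), the product of all factors after the first has coefficients 1,1,2,1,3,2,3,1,3,2,3,1,3,2,3,1,3,2 for degrees 0…17.
[x¹⁷] = 1·2 + 1·3 + 1·1 = 6.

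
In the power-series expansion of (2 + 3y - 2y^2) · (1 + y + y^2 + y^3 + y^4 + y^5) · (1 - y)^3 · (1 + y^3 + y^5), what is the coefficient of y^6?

(2 + 3y - 2y^2) has coefficients 2,3,-2 for degrees 0…2.
(1 + y + y^2 + y^3 + y^4 + y^5) has coefficients 1,1,1,1,1,1,0 for degrees 0…6.
Multiplying by (1 - y)^3 gives running coefficients 1,-2,1,0,0,0,-1 for degrees 0…6.
Finally multiplying by (1 + y^3 + y^5), the product of all factors after the first has coefficients 1,-2,1,1,-2,2,-3 for degrees 0…6.
[y^6] = 2·(-3) + 3·2 − 2·(-2) = 4.

4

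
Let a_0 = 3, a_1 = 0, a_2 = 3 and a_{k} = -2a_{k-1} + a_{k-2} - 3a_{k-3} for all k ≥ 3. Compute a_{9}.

The ordinary generating function has denominator 1 + 2q - q^2 + 3q^3.
Iterating the recurrence: a_0,…,a_{9} = 3, 0, 3, -15, 33, -90, 258, -705, 1938, -5355.

-5355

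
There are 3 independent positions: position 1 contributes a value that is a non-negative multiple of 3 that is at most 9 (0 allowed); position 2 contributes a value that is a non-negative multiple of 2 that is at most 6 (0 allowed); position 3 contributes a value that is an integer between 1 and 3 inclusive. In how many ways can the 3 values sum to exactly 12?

The generating function for the choices is (1 + q³ + q⁶ + q⁹)·(1 + q² + q⁴ + q⁶)·(q + q² + q³); the count is [q¹²].
(1 + q³ + q⁶ + q⁹) has coefficients 1,0,0,1,0,0,1,0,0,1 for degrees 0…9.
(1 + q² + q⁴ + q⁶) has coefficients 1,0,1,0,1,0,1,0,0,0,0,0,0 for degrees 0…12.
Finally multiplying by (q + q² + q³), the product of all factors after the first has coefficients 0,1,1,2,1,2,1,2,1,1,0,0,0 for degrees 0…12.
[q¹²] = 1·0 + 1·1 + 1·1 + 1·2 = 4.

4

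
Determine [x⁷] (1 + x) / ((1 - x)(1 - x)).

15

The denominator gives the recurrence a_n = 2a_(n−1) − a_(n−2) for n ≥ 2; the numerator fixes a_0 = 1, a_1 = 3.
Iterating: 1, 3, 5, 7, 9, 11, 13, 15, so a_7 = 15.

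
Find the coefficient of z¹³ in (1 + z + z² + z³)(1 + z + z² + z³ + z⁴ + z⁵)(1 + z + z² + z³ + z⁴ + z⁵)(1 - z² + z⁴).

(1 + z + z² + z³) has coefficients 1,1,1,1 for degrees 0…3.
(1 + z + z² + z³ + z⁴ + z⁵) has coefficients 1,1,1,1,1,1,0,0,0,0,0,0,0,0 for degrees 0…13.
Multiplying by (1 + z + z² + z³ + z⁴ + z⁵) gives running coefficients 1,2,3,4,5,6,5,4,3,2,1,0,0,0 for degrees 0…13.
Finally multiplying by (1 - z² + z⁴), the product of all factors after the first has coefficients 1,2,2,2,3,4,3,2,3,4,3,2,2,2 for degrees 0…13.
[z¹³] = 1·2 + 1·2 + 1·2 + 1·3 = 9.

9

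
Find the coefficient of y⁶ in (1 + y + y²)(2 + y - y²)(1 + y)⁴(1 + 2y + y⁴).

(1 + y + y²) has coefficients 1,1,1 for degrees 0…2.
(2 + y - y²) has coefficients 2,1,-1,0,0,0,0 for degrees 0…6.
Multiplying by (1 + y)⁴ gives running coefficients 2,9,15,10,0,-3,-1 for degrees 0…6.
Finally multiplying by (1 + 2y + y⁴), the product of all factors after the first has coefficients 2,13,33,40,22,6,8 for degrees 0…6.
[y⁶] = 1·8 + 1·6 + 1·22 = 36.

36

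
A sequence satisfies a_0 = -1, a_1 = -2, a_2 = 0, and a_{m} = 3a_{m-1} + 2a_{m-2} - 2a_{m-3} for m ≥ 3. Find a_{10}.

-4182

The ordinary generating function has denominator 1 - 3y - 2y^2 + 2y^3.
Iterating the recurrence: a_0,…,a_{10} = -1, -2, 0, -2, -2, -10, -30, -106, -358, -1226, -4182.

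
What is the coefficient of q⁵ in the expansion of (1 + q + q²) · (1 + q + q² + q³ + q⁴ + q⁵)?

3

(1 + q + q²) has coefficients 1,1,1 for degrees 0…2.
(1 + q + q² + q³ + q⁴ + q⁵) has coefficients 1,1,1,1,1,1 for degrees 0…5.
[q⁵] = 1·1 + 1·1 + 1·1 = 3.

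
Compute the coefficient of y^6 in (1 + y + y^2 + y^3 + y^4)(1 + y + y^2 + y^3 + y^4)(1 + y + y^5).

9

(1 + y + y^2 + y^3 + y^4) has coefficients 1,1,1,1,1 for degrees 0…4.
(1 + y + y^2 + y^3 + y^4) has coefficients 1,1,1,1,1,0,0 for degrees 0…6.
Finally multiplying by (1 + y + y^5), the product of all factors after the first has coefficients 1,2,2,2,2,2,1 for degrees 0…6.
[y^6] = 1·1 + 1·2 + 1·2 + 1·2 + 1·2 = 9.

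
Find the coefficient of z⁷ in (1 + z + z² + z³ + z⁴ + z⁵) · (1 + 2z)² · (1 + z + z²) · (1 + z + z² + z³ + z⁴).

(1 + z + z² + z³ + z⁴ + z⁵) has coefficients 1,1,1,1,1,1 for degrees 0…5.
(1 + 2z)² has coefficients 1,4,4,0,0,0,0,0 for degrees 0…7.
Multiplying by (1 + z + z²) gives running coefficients 1,5,9,8,4,0,0,0 for degrees 0…7.
Finally multiplying by (1 + z + z² + z³ + z⁴), the product of all factors after the first has coefficients 1,6,15,23,27,26,21,12 for degrees 0…7.
[z⁷] = 1·12 + 1·21 + 1·26 + 1·27 + 1·23 + 1·15 = 124.

124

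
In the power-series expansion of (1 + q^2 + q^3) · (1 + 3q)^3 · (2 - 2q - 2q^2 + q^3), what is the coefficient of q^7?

-126

(1 + q^2 + q^3) has coefficients 1,0,1,1 for degrees 0…3.
(1 + 3q)^3 has coefficients 1,9,27,27,0,0,0,0 for degrees 0…7.
Finally multiplying by (2 - 2q - 2q^2 + q^3), the product of all factors after the first has coefficients 2,16,34,-17,-99,-27,27,0 for degrees 0…7.
[q^7] = 1·0 + 1·(-27) + 1·(-99) = -126.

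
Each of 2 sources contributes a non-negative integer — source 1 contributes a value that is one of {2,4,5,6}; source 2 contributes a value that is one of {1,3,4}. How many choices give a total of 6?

2

The generating function for the choices is (x² + x⁴ + x⁵ + x⁶)·(x + x³ + x⁴); the count is [x⁶].
(x² + x⁴ + x⁵ + x⁶) has coefficients 0,0,1,0,1,1,1 for degrees 0…6.
(x + x³ + x⁴) has coefficients 0,1,0,1,1,0,0 for degrees 0…6.
[x⁶] = 1·1 + 1·0 + 1·1 + 1·0 = 2.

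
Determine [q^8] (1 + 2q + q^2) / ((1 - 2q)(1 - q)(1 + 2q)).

Partial fractions give a closed form: a_n = (9/4)·2^n + (-4/3)·1^n + (1/12)·(-2)^n.
At n = 8: a_8 = 596.

596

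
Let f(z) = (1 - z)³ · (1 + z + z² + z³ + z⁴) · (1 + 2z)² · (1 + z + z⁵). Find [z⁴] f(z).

(1 - z)³ has coefficients 1,-3,3,-1 for degrees 0…3.
(1 + z + z² + z³ + z⁴) has coefficients 1,1,1,1,1 for degrees 0…4.
Multiplying by (1 + 2z)² gives running coefficients 1,5,9,9,9 for degrees 0…4.
Finally multiplying by (1 + z + z⁵), the product of all factors after the first has coefficients 1,6,14,18,18 for degrees 0…4.
[z⁴] = 1·18 − 3·18 + 3·14 − 1·6 = 0.

0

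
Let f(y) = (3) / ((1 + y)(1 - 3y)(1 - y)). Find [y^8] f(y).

22143

Partial fractions give a closed form: a_n = (3/8)·(-1)^n + (27/8)·3^n + (-3/4)·1^n.
At n = 8: a_8 = 22143.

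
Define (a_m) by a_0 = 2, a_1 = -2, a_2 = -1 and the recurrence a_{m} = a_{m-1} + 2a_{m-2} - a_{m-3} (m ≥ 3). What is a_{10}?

-315

The ordinary generating function has denominator 1 - x - 2x^2 + x^3.
Iterating the recurrence: a_0,…,a_{10} = 2, -2, -1, -7, -7, -20, -27, -60, -94, -187, -315.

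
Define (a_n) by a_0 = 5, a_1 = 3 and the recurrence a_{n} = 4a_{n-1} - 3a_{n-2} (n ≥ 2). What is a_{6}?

The ordinary generating function has denominator 1 - 4t + 3t^2.
Iterating the recurrence: a_0,…,a_{6} = 5, 3, -3, -21, -75, -237, -723.

-723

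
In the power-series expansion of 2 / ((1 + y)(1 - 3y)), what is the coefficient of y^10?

The denominator gives the recurrence a_n = 2a_(n−1) + 3a_(n−2) for n ≥ 2; the numerator fixes a_0 = 2, a_1 = 4.
Iterating: 2, 4, 14, 40, 122, 364, 1094, 3280, 9842, 29524, 88574, so a_10 = 88574.

88574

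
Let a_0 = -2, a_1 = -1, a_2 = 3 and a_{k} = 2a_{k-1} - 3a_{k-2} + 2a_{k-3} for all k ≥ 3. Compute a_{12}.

The ordinary generating function has denominator 1 - 2x + 3x^2 - 2x^3.
Iterating the recurrence: a_0,…,a_{12} = -2, -1, 3, 5, -1, -11, -9, 13, 31, 5, -57, -67, 47.

47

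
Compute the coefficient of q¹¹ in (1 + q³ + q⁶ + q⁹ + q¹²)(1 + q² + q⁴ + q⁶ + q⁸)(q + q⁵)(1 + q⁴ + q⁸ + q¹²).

(1 + q³ + q⁶ + q⁹ + q¹²) has coefficients 1,0,0,1,0,0,1,0,0,1,0,0 for degrees 0…11.
(1 + q² + q⁴ + q⁶ + q⁸) has coefficients 1,0,1,0,1,0,1,0,1,0,0,0 for degrees 0…11.
Multiplying by (q + q⁵) gives running coefficients 0,1,0,1,0,2,0,2,0,2,0,1 for degrees 0…11.
Finally multiplying by (1 + q⁴ + q⁸ + q¹²), the product of all factors after the first has coefficients 0,1,0,1,0,3,0,3,0,5,0,4 for degrees 0…11.
[q¹¹] = 1·4 + 1·0 + 1·3 + 1·0 = 7.

7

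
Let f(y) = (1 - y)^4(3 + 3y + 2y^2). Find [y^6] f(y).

2

(1 - y)^4 has coefficients 1,-4,6,-4,1 for degrees 0…4.
(3 + 3y + 2y^2) has coefficients 3,3,2,0,0,0,0 for degrees 0…6.
[y^6] = 1·0 − 4·0 + 6·0 − 4·0 + 1·2 = 2.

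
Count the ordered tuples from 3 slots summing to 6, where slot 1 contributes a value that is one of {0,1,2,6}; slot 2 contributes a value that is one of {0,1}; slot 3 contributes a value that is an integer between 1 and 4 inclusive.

3

The generating function for the choices is (1 + y + y^2 + y^6)·(1 + y)·(y + y^2 + y^3 + y^4); the count is [y^6].
(1 + y + y^2 + y^6) has coefficients 1,1,1,0,0,0,1 for degrees 0…6.
(1 + y) has coefficients 1,1,0,0,0,0,0 for degrees 0…6.
Finally multiplying by (y + y^2 + y^3 + y^4), the product of all factors after the first has coefficients 0,1,2,2,2,1,0 for degrees 0…6.
[y^6] = 1·0 + 1·1 + 1·2 + 1·0 = 3.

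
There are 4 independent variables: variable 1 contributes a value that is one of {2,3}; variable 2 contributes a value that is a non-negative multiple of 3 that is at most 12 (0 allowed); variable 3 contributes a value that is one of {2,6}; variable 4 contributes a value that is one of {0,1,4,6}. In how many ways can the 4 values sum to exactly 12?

5

The generating function for the choices is (z^2 + z^3)·(1 + z^3 + z^6 + z^9 + z^12)·(z^2 + z^6)·(1 + z + z^4 + z^6); the count is [z^12].
(z^2 + z^3) has coefficients 0,0,1,1 for degrees 0…3.
(1 + z^3 + z^6 + z^9 + z^12) has coefficients 1,0,0,1,0,0,1,0,0,1,0,0,1 for degrees 0…12.
Multiplying by (z^2 + z^6) gives running coefficients 0,0,1,0,0,1,1,0,1,1,0,1,1 for degrees 0…12.
Finally multiplying by (1 + z + z^4 + z^6), the product of all factors after the first has coefficients 0,0,1,1,0,1,3,1,2,3,2,2,4 for degrees 0…12.
[z^12] = 1·2 + 1·3 = 5.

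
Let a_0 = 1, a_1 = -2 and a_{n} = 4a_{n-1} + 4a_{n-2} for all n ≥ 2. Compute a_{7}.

-12672

The ordinary generating function has denominator 1 - 4q - 4q^2.
Iterating the recurrence: a_0,…,a_{7} = 1, -2, -4, -24, -112, -544, -2624, -12672.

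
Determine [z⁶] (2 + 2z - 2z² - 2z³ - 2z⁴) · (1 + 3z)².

-18

(2 + 2z - 2z² - 2z³ - 2z⁴) has coefficients 2,2,-2,-2,-2 for degrees 0…4.
(1 + 3z)² has coefficients 1,6,9,0,0,0,0 for degrees 0…6.
[z⁶] = 2·0 + 2·0 − 2·0 − 2·0 − 2·9 = -18.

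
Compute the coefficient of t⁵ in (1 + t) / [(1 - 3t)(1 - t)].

485

Partial fractions give a closed form: a_n = (2)·3^n + (-1)·1^n.
At n = 5: a_5 = 485.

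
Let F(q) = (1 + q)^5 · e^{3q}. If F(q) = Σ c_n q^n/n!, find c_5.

The EGF product rule gives c_5 = Σ_{k_1+k_2=5} C(5; k_1,k_2) · ∏ g_i(k_i), where (1+q)^5 gives the falling factorial (5)_k; e^{3q} gives (3)^k.
g_1(k) for k = 0…5: 1, 5, 20, 60, 120, 120.
g_2(k) for k = 0…5: 1, 3, 9, 27, 81, 243.
c_5 = Σ_k C(5,k)·g_1(k)·g_2(5−k) = 1·1·243 + 5·5·81 + 10·20·27 + 10·60·9 + 5·120·3 + 1·120·1 = 243 + 2025 + 5400 + 5400 + 1800 + 120 = 14988.

14988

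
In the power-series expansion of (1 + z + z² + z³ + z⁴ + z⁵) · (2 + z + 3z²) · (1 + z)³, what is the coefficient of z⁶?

46

(1 + z + z² + z³ + z⁴ + z⁵) has coefficients 1,1,1,1,1,1 for degrees 0…5.
(2 + z + 3z²) has coefficients 2,1,3,0,0,0,0 for degrees 0…6.
Finally multiplying by (1 + z)³, the product of all factors after the first has coefficients 2,7,12,14,10,3,0 for degrees 0…6.
[z⁶] = 1·0 + 1·3 + 1·10 + 1·14 + 1·12 + 1·7 = 46.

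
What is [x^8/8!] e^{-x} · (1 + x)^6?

The EGF product rule gives c_8 = Σ_{k_1+k_2=8} C(8; k_1,k_2) · ∏ g_i(k_i), where e^{-x} gives (-1)^k; (1+x)^6 gives the falling factorial (6)_k.
g_1(k) for k = 0…8: 1, -1, 1, -1, 1, -1, 1, -1, 1.
g_2(k) for k = 0…8: 1, 6, 30, 120, 360, 720, 720, 0, 0.
c_8 = Σ_k C(8,k)·g_1(k)·g_2(8−k) = 28·1·720 + 56·(-1)·720 + 70·1·360 + 56·(-1)·120 + 28·1·30 + 8·(-1)·6 + 1·1·1 = 20160 − 40320 + 25200 − 6720 + 840 − 48 + 1 = -887.

-887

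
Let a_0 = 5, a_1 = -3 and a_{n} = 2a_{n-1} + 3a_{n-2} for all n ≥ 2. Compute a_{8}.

3285

The ordinary generating function has denominator 1 - 2q - 3q^2.
Iterating the recurrence: a_0,…,a_{8} = 5, -3, 9, 9, 45, 117, 369, 1089, 3285.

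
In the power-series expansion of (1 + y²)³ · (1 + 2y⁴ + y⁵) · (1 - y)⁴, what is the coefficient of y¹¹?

-10

(1 + y²)³ has coefficients 1,0,3,0,3,0,1 for degrees 0…6.
(1 + 2y⁴ + y⁵) has coefficients 1,0,0,0,2,1,0,0,0,0,0,0 for degrees 0…11.
Finally multiplying by (1 - y)⁴, the product of all factors after the first has coefficients 1,-4,6,-4,3,-7,8,-2,-2,1,0,0 for degrees 0…11.
[y¹¹] = 1·0 + 3·1 + 3·(-2) + 1·(-7) = -10.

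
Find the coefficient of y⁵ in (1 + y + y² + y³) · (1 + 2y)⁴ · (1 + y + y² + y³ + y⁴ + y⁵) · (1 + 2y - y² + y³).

(1 + y + y² + y³) has coefficients 1,1,1,1 for degrees 0…3.
(1 + 2y)⁴ has coefficients 1,8,24,32,16,0 for degrees 0…5.
Multiplying by (1 + y + y² + y³ + y⁴ + y⁵) gives running coefficients 1,9,33,65,81,81 for degrees 0…5.
Finally multiplying by (1 + 2y - y² + y³), the product of all factors after the first has coefficients 1,11,50,123,187,211 for degrees 0…5.
[y⁵] = 1·211 + 1·187 + 1·123 + 1·50 = 571.

571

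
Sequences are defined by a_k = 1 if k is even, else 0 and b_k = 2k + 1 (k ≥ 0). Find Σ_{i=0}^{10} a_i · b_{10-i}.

66

Write out a_i and b_{10-i} for i = 0,…,10 and sum the products.
Σ = 1·21 + 0·19 + 1·17 + 0·15 + 1·13 + 0·11 + 1·9 + 0·7 + 1·5 + 0·3 + 1·1 = 66.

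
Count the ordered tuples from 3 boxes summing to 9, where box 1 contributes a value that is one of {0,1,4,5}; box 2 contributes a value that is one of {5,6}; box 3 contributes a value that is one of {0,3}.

The generating function for the choices is (1 + z + z⁴ + z⁵)·(z⁵ + z⁶)·(1 + z³); the count is [z⁹].
(1 + z + z⁴ + z⁵) has coefficients 1,1,0,0,1,1 for degrees 0…5.
(z⁵ + z⁶) has coefficients 0,0,0,0,0,1,1,0,0,0 for degrees 0…9.
Finally multiplying by (1 + z³), the product of all factors after the first has coefficients 0,0,0,0,0,1,1,0,1,1 for degrees 0…9.
[z⁹] = 1·1 + 1·1 + 1·1 + 1·0 = 3.

3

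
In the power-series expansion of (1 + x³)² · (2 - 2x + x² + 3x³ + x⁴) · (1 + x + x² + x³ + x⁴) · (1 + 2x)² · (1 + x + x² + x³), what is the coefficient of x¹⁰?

421

(1 + x³)² has coefficients 1,0,0,2,0,0,1 for degrees 0…6.
(2 - 2x + x² + 3x³ + x⁴) has coefficients 2,-2,1,3,1,0,0,0,0,0,0 for degrees 0…10.
Multiplying by (1 + x + x² + x³ + x⁴) gives running coefficients 2,0,1,4,5,3,5,4,1,0,0 for degrees 0…10.
Multiplying by (1 + 2x)² gives running coefficients 2,8,9,8,25,39,37,36,37,20,4 for degrees 0…10.
Finally multiplying by (1 + x + x² + x³), the product of all factors after the first has coefficients 2,10,19,27,50,81,109,137,149,130,97 for degrees 0…10.
[x¹⁰] = 1·97 + 2·137 + 1·50 = 421.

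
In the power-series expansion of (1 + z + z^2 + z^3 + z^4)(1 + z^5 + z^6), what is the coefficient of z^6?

(1 + z + z^2 + z^3 + z^4) has coefficients 1,1,1,1,1 for degrees 0…4.
(1 + z^5 + z^6) has coefficients 1,0,0,0,0,1,1 for degrees 0…6.
[z^6] = 1·1 + 1·1 + 1·0 + 1·0 + 1·0 = 2.

2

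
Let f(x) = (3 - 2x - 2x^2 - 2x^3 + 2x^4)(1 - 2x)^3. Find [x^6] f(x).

40

(3 - 2x - 2x^2 - 2x^3 + 2x^4) has coefficients 3,-2,-2,-2,2 for degrees 0…4.
(1 - 2x)^3 has coefficients 1,-6,12,-8,0,0,0 for degrees 0…6.
[x^6] = 3·0 − 2·0 − 2·0 − 2·(-8) + 2·12 = 40.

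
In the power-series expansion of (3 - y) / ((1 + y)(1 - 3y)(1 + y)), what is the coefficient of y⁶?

The denominator gives the recurrence a_n = a_(n−1) + 5a_(n−2) + 3a_(n−3) for n ≥ 3; the numerator fixes a_0 = 3, a_1 = 2, a_2 = 17.
Iterating: 3, 2, 17, 36, 127, 358, 1101, so a_6 = 1101.

1101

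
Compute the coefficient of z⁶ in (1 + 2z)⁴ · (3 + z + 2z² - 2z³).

-32

(1 + 2z)⁴ has coefficients 1,8,24,32,16 for degrees 0…4.
(3 + z + 2z² - 2z³) has coefficients 3,1,2,-2,0,0,0 for degrees 0…6.
[z⁶] = 1·0 + 8·0 + 24·0 + 32·(-2) + 16·2 = -32.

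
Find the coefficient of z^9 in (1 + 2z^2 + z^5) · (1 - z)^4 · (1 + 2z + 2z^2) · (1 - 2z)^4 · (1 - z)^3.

-4093

(1 + 2z^2 + z^5) has coefficients 1,0,2,0,0,1 for degrees 0…5.
(1 - z)^4 has coefficients 1,-4,6,-4,1,0,0,0,0,0 for degrees 0…9.
Multiplying by (1 + 2z + 2z^2) gives running coefficients 1,-2,0,0,5,-6,2,0,0,0 for degrees 0…9.
Multiplying by (1 - 2z)^4 gives running coefficients 1,-10,40,-80,85,-78,170,-320,320,-160 for degrees 0…9.
Finally multiplying by (1 - z)^3, the product of all factors after the first has coefficients 1,-13,73,-231,455,-613,739,-1149,1868,-2250 for degrees 0…9.
[z^9] = 1·(-2250) + 2·(-1149) + 1·455 = -4093.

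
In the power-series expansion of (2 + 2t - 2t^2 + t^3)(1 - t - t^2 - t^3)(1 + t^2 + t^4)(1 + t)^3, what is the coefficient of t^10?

(2 + 2t - 2t^2 + t^3) has coefficients 2,2,-2,1 for degrees 0…3.
(1 - t - t^2 - t^3) has coefficients 1,-1,-1,-1,0,0,0,0,0,0,0 for degrees 0…10.
Multiplying by (1 + t^2 + t^4) gives running coefficients 1,-1,0,-2,0,-2,-1,-1,0,0,0 for degrees 0…10.
Finally multiplying by (1 + t)^3, the product of all factors after the first has coefficients 1,2,0,-4,-7,-8,-9,-10,-8,-4,-1 for degrees 0…10.
[t^10] = 2·(-1) + 2·(-4) − 2·(-8) + 1·(-10) = -4.

-4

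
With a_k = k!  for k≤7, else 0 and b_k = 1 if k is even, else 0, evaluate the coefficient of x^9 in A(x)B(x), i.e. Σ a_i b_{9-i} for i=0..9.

5167

This is [x^9] in the product of the two ordinary generating functions.
Σ = 1·0 + 1·1 + 2·0 + 6·1 + 24·0 + 120·1 + 720·0 + 5040·1 + 0·0 + 0·1 = 5167.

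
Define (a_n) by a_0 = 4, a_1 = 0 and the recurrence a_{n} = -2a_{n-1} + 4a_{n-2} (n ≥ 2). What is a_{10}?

139264

The ordinary generating function has denominator 1 + 2x - 4x^2.
Iterating the recurrence: a_0,…,a_{10} = 4, 0, 16, -32, 128, -384, 1280, -4096, 13312, -43008, 139264.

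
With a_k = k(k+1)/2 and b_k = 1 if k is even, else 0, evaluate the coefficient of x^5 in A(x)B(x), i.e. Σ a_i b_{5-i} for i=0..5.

This is [x^5] in the product of the two ordinary generating functions.
Σ = 0·0 + 1·1 + 3·0 + 6·1 + 10·0 + 15·1 = 22.

22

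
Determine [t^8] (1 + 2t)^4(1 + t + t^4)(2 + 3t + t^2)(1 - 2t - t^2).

(1 + 2t)^4 has coefficients 1,8,24,32,16 for degrees 0…4.
(1 + t + t^4) has coefficients 1,1,0,0,1,0,0,0,0 for degrees 0…8.
Multiplying by (2 + 3t + t^2) gives running coefficients 2,5,4,1,2,3,1,0,0 for degrees 0…8.
Finally multiplying by (1 - 2t - t^2), the product of all factors after the first has coefficients 2,1,-8,-12,-4,-2,-7,-5,-1 for degrees 0…8.
[t^8] = 1·(-1) + 8·(-5) + 24·(-7) + 32·(-2) + 16·(-4) = -337.

-337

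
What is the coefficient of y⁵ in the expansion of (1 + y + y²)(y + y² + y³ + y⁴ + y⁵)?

3

(1 + y + y²) has coefficients 1,1,1 for degrees 0…2.
(y + y² + y³ + y⁴ + y⁵) has coefficients 0,1,1,1,1,1 for degrees 0…5.
[y⁵] = 1·1 + 1·1 + 1·1 = 3.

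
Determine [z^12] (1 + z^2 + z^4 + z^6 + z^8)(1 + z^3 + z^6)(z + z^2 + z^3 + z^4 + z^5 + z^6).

8

(1 + z^2 + z^4 + z^6 + z^8) has coefficients 1,0,1,0,1,0,1,0,1 for degrees 0…8.
(1 + z^3 + z^6) has coefficients 1,0,0,1,0,0,1,0,0,0,0,0,0 for degrees 0…12.
Finally multiplying by (z + z^2 + z^3 + z^4 + z^5 + z^6), the product of all factors after the first has coefficients 0,1,1,1,2,2,2,2,2,2,1,1,1 for degrees 0…12.
[z^12] = 1·1 + 1·1 + 1·2 + 1·2 + 1·2 = 8.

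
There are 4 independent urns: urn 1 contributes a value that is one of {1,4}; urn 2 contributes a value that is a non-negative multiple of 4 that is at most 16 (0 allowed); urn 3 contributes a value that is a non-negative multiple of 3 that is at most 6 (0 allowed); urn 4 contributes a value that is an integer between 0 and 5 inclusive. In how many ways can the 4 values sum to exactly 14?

8

The generating function for the choices is (q + q^4)·(1 + q^4 + q^8 + q^12 + q^16)·(1 + q^3 + q^6)·(1 + q + q^2 + q^3 + q^4 + q^5); the count is [q^14].
(q + q^4) has coefficients 0,1,0,0,1 for degrees 0…4.
(1 + q^4 + q^8 + q^12 + q^16) has coefficients 1,0,0,0,1,0,0,0,1,0,0,0,1,0,0 for degrees 0…14.
Multiplying by (1 + q^3 + q^6) gives running coefficients 1,0,0,1,1,0,1,1,1,0,1,1,1,0,1 for degrees 0…14.
Finally multiplying by (1 + q + q^2 + q^3 + q^4 + q^5), the product of all factors after the first has coefficients 1,1,1,2,3,3,3,4,5,4,4,5,5,4,4 for degrees 0…14.
[q^14] = 1·4 + 1·4 = 8.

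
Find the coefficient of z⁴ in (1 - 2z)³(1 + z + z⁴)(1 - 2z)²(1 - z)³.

220

(1 - 2z)³ has coefficients 1,-6,12,-8 for degrees 0…3.
(1 + z + z⁴) has coefficients 1,1,0,0,1 for degrees 0…4.
Multiplying by (1 - 2z)² gives running coefficients 1,-3,0,4,1 for degrees 0…4.
Finally multiplying by (1 - z)³, the product of all factors after the first has coefficients 1,-6,12,-6,-8 for degrees 0…4.
[z⁴] = 1·(-8) − 6·(-6) + 12·12 − 8·(-6) = 220.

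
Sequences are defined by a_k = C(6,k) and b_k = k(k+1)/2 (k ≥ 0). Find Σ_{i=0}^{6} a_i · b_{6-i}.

432

This is [x^6] in the product of the two ordinary generating functions.
Σ = 1·21 + 6·15 + 15·10 + 20·6 + 15·3 + 6·1 + 1·0 = 432.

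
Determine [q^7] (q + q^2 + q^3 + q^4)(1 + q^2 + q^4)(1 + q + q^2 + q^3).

(q + q^2 + q^3 + q^4) has coefficients 0,1,1,1,1 for degrees 0…4.
(1 + q^2 + q^4) has coefficients 1,0,1,0,1,0,0,0 for degrees 0…7.
Finally multiplying by (1 + q + q^2 + q^3), the product of all factors after the first has coefficients 1,1,2,2,2,2,1,1 for degrees 0…7.
[q^7] = 1·1 + 1·2 + 1·2 + 1·2 = 7.

7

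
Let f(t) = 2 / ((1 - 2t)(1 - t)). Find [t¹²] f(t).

16382

Partial fractions give a closed form: a_n = (4)·2^n + (-2)·1^n.
At n = 12: a_12 = 16382.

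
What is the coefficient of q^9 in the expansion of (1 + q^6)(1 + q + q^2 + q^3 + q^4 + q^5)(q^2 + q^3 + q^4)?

3

(1 + q^6) has coefficients 1,0,0,0,0,0,1 for degrees 0…6.
(1 + q + q^2 + q^3 + q^4 + q^5) has coefficients 1,1,1,1,1,1,0,0,0,0 for degrees 0…9.
Finally multiplying by (q^2 + q^3 + q^4), the product of all factors after the first has coefficients 0,0,1,2,3,3,3,3,2,1 for degrees 0…9.
[q^9] = 1·1 + 1·2 = 3.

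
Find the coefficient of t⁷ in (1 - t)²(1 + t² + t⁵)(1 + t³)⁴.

-7

(1 - t)² has coefficients 1,-2,1 for degrees 0…2.
(1 + t² + t⁵) has coefficients 1,0,1,0,0,1,0,0 for degrees 0…7.
Finally multiplying by (1 + t³)⁴, the product of all factors after the first has coefficients 1,0,1,4,0,5,6,0 for degrees 0…7.
[t⁷] = 1·0 − 2·6 + 1·5 = -7.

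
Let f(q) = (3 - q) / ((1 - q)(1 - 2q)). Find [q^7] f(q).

638

Partial fractions give a closed form: a_n = (-2)·1^n + (5)·2^n.
At n = 7: a_7 = 638.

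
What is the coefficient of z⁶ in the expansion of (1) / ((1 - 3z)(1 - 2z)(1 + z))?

Partial fractions give a closed form: a_n = (9/4)·3^n + (-4/3)·2^n + (1/12)·(-1)^n.
At n = 6: a_6 = 1555.

1555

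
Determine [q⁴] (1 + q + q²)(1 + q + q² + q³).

2

(1 + q + q²) has coefficients 1,1,1 for degrees 0…2.
(1 + q + q² + q³) has coefficients 1,1,1,1,0 for degrees 0…4.
[q⁴] = 1·0 + 1·1 + 1·1 = 2.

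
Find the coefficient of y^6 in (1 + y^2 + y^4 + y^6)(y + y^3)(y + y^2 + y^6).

2

(1 + y^2 + y^4 + y^6) has coefficients 1,0,1,0,1,0,1 for degrees 0…6.
(y + y^3) has coefficients 0,1,0,1,0,0,0 for degrees 0…6.
Finally multiplying by (y + y^2 + y^6), the product of all factors after the first has coefficients 0,0,1,1,1,1,0 for degrees 0…6.
[y^6] = 1·0 + 1·1 + 1·1 + 1·0 = 2.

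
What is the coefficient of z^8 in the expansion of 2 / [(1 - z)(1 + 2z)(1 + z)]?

682

The denominator gives the recurrence a_n = −2a_(n−1) + a_(n−2) + 2a_(n−3) for n ≥ 3; the numerator fixes a_0 = 2, a_1 = -4, a_2 = 10.
Iterating: 2, -4, 10, -20, 42, -84, 170, -340, 682, so a_8 = 682.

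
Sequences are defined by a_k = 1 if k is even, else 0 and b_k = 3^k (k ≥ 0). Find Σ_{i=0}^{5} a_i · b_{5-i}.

273

Write out a_i and b_{5-i} for i = 0,…,5 and sum the products.
Σ = 1·243 + 0·81 + 1·27 + 0·9 + 1·3 + 0·1 = 273.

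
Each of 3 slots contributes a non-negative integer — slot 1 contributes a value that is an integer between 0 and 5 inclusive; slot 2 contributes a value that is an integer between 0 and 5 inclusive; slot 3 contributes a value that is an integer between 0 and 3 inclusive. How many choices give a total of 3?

10

The generating function for the choices is (1 + z + z^2 + z^3 + z^4 + z^5)·(1 + z + z^2 + z^3 + z^4 + z^5)·(1 + z + z^2 + z^3); the count is [z^3].
(1 + z + z^2 + z^3 + z^4 + z^5) has coefficients 1,1,1,1 for degrees 0…3.
(1 + z + z^2 + z^3 + z^4 + z^5) has coefficients 1,1,1,1 for degrees 0…3.
Finally multiplying by (1 + z + z^2 + z^3), the product of all factors after the first has coefficients 1,2,3,4 for degrees 0…3.
[z^3] = 1·4 + 1·3 + 1·2 + 1·1 = 10.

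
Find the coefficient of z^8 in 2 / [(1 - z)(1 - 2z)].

1022

Partial fractions give a closed form: a_n = (-2)·1^n + (4)·2^n.
At n = 8: a_8 = 1022.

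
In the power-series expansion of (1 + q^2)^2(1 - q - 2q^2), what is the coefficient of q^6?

(1 + q^2)^2 has coefficients 1,0,2,0,1 for degrees 0…4.
(1 - q - 2q^2) has coefficients 1,-1,-2,0,0,0,0 for degrees 0…6.
[q^6] = 1·0 + 2·0 + 1·(-2) = -2.

-2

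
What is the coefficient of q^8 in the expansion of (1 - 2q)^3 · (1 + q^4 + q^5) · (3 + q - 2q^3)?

-10

(1 - 2q)^3 has coefficients 1,-6,12,-8 for degrees 0…3.
(1 + q^4 + q^5) has coefficients 1,0,0,0,1,1,0,0,0 for degrees 0…8.
Finally multiplying by (3 + q - 2q^3), the product of all factors after the first has coefficients 3,1,0,-2,3,4,1,-2,-2 for degrees 0…8.
[q^8] = 1·(-2) − 6·(-2) + 12·1 − 8·4 = -10.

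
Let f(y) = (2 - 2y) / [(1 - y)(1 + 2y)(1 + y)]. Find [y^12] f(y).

Partial fractions give a closed form: a_n = (4)·(-2)^n + (-2)·(-1)^n.
At n = 12: a_12 = 16382.

16382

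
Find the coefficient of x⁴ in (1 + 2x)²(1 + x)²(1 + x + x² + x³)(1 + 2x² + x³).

(1 + 2x)² has coefficients 1,4,4 for degrees 0…2.
(1 + x)² has coefficients 1,2,1,0,0 for degrees 0…4.
Multiplying by (1 + x + x² + x³) gives running coefficients 1,3,4,4,3 for degrees 0…4.
Finally multiplying by (1 + 2x² + x³), the product of all factors after the first has coefficients 1,3,6,11,14 for degrees 0…4.
[x⁴] = 1·14 + 4·11 + 4·6 = 82.

82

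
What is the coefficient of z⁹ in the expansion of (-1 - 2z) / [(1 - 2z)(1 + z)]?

The denominator gives the recurrence a_n = a_(n−1) + 2a_(n−2) for n ≥ 2; the numerator fixes a_0 = -1, a_1 = -3.
Iterating: -1, -3, -5, -11, -21, -43, -85, -171, -341, -683, so a_9 = -683.

-683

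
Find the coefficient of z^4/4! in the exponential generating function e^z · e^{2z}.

The EGF product rule gives c_4 = Σ_{k_1+k_2=4} C(4; k_1,k_2) · ∏ g_i(k_i), where e^z gives (1)^k; e^{2z} gives (2)^k.
g_1(k) for k = 0…4: 1, 1, 1, 1, 1.
g_2(k) for k = 0…4: 1, 2, 4, 8, 16.
c_4 = Σ_k C(4,k)·g_1(k)·g_2(4−k) = 1·1·16 + 4·1·8 + 6·1·4 + 4·1·2 + 1·1·1 = 16 + 32 + 24 + 8 + 1 = 81.

81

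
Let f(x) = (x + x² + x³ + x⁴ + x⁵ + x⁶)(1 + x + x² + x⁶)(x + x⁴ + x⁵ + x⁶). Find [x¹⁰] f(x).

(x + x² + x³ + x⁴ + x⁵ + x⁶) has coefficients 0,1,1,1,1,1,1 for degrees 0…6.
(1 + x + x² + x⁶) has coefficients 1,1,1,0,0,0,1,0,0,0,0 for degrees 0…10.
Finally multiplying by (x + x⁴ + x⁵ + x⁶), the product of all factors after the first has coefficients 0,1,1,1,1,2,3,3,1,0,1 for degrees 0…10.
[x¹⁰] = 1·0 + 1·1 + 1·3 + 1·3 + 1·2 + 1·1 = 10.

10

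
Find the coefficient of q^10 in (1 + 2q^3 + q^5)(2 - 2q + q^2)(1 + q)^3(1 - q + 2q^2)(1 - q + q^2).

(1 + 2q^3 + q^5) has coefficients 1,0,0,2,0,1 for degrees 0…5.
(2 - 2q + q^2) has coefficients 2,-2,1,0,0,0,0,0,0,0,0 for degrees 0…10.
Multiplying by (1 + q)^3 gives running coefficients 2,4,1,-1,1,1,0,0,0,0,0 for degrees 0…10.
Multiplying by (1 - q + 2q^2) gives running coefficients 2,2,1,6,4,-2,1,2,0,0,0 for degrees 0…10.
Finally multiplying by (1 - q + q^2), the product of all factors after the first has coefficients 2,0,1,7,-1,0,7,-1,-1,2,0 for degrees 0…10.
[q^10] = 1·0 + 2·(-1) + 1·0 = -2.

-2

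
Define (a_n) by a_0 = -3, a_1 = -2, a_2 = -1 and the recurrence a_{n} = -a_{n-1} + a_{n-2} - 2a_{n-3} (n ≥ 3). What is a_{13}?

2338

The ordinary generating function has denominator 1 + x - x^2 + 2x^3.
Iterating the recurrence: a_0,…,a_{13} = -3, -2, -1, 5, -2, 9, -21, 34, -73, 149, -290, 585, -1173, 2338.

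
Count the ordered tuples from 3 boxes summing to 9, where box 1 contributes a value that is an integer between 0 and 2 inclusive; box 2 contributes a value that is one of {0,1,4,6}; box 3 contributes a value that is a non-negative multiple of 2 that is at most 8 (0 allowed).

The generating function for the choices is (1 + q + q^2)·(1 + q + q^4 + q^6)·(1 + q^2 + q^4 + q^6 + q^8); the count is [q^9].
(1 + q + q^2) has coefficients 1,1,1 for degrees 0…2.
(1 + q + q^4 + q^6) has coefficients 1,1,0,0,1,0,1,0,0,0 for degrees 0…9.
Finally multiplying by (1 + q^2 + q^4 + q^6 + q^8), the product of all factors after the first has coefficients 1,1,1,1,2,1,3,1,3,1 for degrees 0…9.
[q^9] = 1·1 + 1·3 + 1·1 = 5.

5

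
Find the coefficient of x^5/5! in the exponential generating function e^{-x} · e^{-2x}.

-243

The EGF product rule gives c_5 = Σ_{k_1+k_2=5} C(5; k_1,k_2) · ∏ g_i(k_i), where e^{-x} gives (-1)^k; e^{-2x} gives (-2)^k.
g_1(k) for k = 0…5: 1, -1, 1, -1, 1, -1.
g_2(k) for k = 0…5: 1, -2, 4, -8, 16, -32.
c_5 = Σ_k C(5,k)·g_1(k)·g_2(5−k) = 1·1·(-32) + 5·(-1)·16 + 10·1·(-8) + 10·(-1)·4 + 5·1·(-2) + 1·(-1)·1 = −32 − 80 − 80 − 40 − 10 − 1 = -243.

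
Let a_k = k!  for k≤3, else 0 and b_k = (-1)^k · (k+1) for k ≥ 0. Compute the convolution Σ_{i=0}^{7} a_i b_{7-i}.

The convolution is the t^7 coefficient of A(t)B(t).
Σ = 1·(-8) + 1·7 + 2·(-6) + 6·5 + 0·(-4) + 0·3 + 0·(-2) + 0·1 = 17.

17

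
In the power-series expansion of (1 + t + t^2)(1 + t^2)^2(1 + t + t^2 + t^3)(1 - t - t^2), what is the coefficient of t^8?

-10

(1 + t + t^2) has coefficients 1,1,1 for degrees 0…2.
(1 + t^2)^2 has coefficients 1,0,2,0,1,0,0,0,0 for degrees 0…8.
Multiplying by (1 + t + t^2 + t^3) gives running coefficients 1,1,3,3,3,3,1,1,0 for degrees 0…8.
Finally multiplying by (1 - t - t^2), the product of all factors after the first has coefficients 1,0,1,-1,-3,-3,-5,-3,-2 for degrees 0…8.
[t^8] = 1·(-2) + 1·(-3) + 1·(-5) = -10.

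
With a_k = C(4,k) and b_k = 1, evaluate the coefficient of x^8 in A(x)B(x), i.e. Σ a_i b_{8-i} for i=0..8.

This is [x^8] in the product of the two ordinary generating functions.
Σ = 1·1 + 4·1 + 6·1 + 4·1 + 1·1 + 0·1 + 0·1 + 0·1 + 0·1 = 16.

16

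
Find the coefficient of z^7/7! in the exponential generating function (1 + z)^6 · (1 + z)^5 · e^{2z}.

13828096

The EGF product rule gives c_7 = Σ_{k_1+k_2+k_3=7} C(7; k_1,k_2,k_3) · ∏ g_i(k_i), where (1+z)^6 gives the falling factorial (6)_k; (1+z)^5 gives the falling factorial (5)_k; e^{2z} gives (2)^k.
g_1(k) for k = 0…7: 1, 6, 30, 120, 360, 720, 720, 0.
g_2(k) for k = 0…7: 1, 5, 20, 60, 120, 120, 0, 0.
g_3(k) for k = 0…7: 1, 2, 4, 8, 16, 32, 64, 128.
First combine the last two factors: h(k) = Σ_j C(k,j)·g_2(j)·g_3(k−j) for k = 0…7: 1, 7, 44, 248, 1256, 5752, 24064, 93088.
c_7 = Σ_k C(7,k)·g_1(k)·h(7−k) = 1·1·93088 + 7·6·24064 + 21·30·5752 + 35·120·1256 + 35·360·248 + 21·720·44 + 7·720·7 = 93088 + 1010688 + 3623760 + 5275200 + 3124800 + 665280 + 35280 = 13828096.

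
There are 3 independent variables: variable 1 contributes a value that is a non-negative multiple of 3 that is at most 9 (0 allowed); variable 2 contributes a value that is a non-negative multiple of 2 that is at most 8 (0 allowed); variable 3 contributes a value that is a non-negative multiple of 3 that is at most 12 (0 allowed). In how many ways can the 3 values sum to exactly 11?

The generating function for the choices is (1 + y^3 + y^6 + y^9)·(1 + y^2 + y^4 + y^6 + y^8)·(1 + y^3 + y^6 + y^9 + y^12); the count is [y^11].
(1 + y^3 + y^6 + y^9) has coefficients 1,0,0,1,0,0,1,0,0,1 for degrees 0…9.
(1 + y^2 + y^4 + y^6 + y^8) has coefficients 1,0,1,0,1,0,1,0,1,0,0,0 for degrees 0…11.
Finally multiplying by (1 + y^3 + y^6 + y^9 + y^12), the product of all factors after the first has coefficients 1,0,1,1,1,1,2,1,2,2,1,2 for degrees 0…11.
[y^11] = 1·2 + 1·2 + 1·1 + 1·1 = 6.

6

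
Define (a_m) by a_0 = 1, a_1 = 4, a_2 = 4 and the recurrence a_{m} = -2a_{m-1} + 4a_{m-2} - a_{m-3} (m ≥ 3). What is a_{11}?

The ordinary generating function has denominator 1 + 2q - 4q^2 + q^3.
Iterating the recurrence: a_0,…,a_{11} = 1, 4, 4, 7, -2, 28, -71, 256, -824, 2743, -9038, 29872.

29872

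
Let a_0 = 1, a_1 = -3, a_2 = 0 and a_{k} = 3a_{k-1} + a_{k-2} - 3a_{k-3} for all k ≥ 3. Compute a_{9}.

-2463

The ordinary generating function has denominator 1 - 3z - z^2 + 3z^3.
Iterating the recurrence: a_0,…,a_{9} = 1, -3, 0, -6, -9, -33, -90, -276, -819, -2463.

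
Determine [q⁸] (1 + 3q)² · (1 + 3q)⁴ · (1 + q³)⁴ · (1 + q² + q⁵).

(1 + 3q)² has coefficients 1,6,9 for degrees 0…2.
(1 + 3q)⁴ has coefficients 1,12,54,108,81,0,0,0,0 for degrees 0…8.
Multiplying by (1 + q³)⁴ gives running coefficients 1,12,54,112,129,216,438,396,324 for degrees 0…8.
Finally multiplying by (1 + q² + q⁵), the product of all factors after the first has coefficients 1,12,55,124,183,329,579,666,874 for degrees 0…8.
[q⁸] = 1·874 + 6·666 + 9·579 = 10081.

10081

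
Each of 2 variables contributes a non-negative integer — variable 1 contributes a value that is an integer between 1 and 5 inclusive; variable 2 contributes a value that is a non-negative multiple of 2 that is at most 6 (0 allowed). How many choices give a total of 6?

2

The generating function for the choices is (t + t^2 + t^3 + t^4 + t^5)·(1 + t^2 + t^4 + t^6); the count is [t^6].
(t + t^2 + t^3 + t^4 + t^5) has coefficients 0,1,1,1,1,1 for degrees 0…5.
(1 + t^2 + t^4 + t^6) has coefficients 1,0,1,0,1,0,1 for degrees 0…6.
[t^6] = 1·0 + 1·1 + 1·0 + 1·1 + 1·0 = 2.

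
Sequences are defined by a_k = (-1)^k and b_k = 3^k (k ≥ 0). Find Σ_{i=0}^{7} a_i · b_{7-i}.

1640

This is [x^7] in the product of the two ordinary generating functions.
Σ = 1·2187 − 1·729 + 1·243 − 1·81 + 1·27 − 1·9 + 1·3 − 1·1 = 1640.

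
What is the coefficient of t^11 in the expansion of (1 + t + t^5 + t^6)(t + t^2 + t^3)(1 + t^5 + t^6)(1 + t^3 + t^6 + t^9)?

(1 + t + t^5 + t^6) has coefficients 1,1,0,0,0,1,1 for degrees 0…6.
(t + t^2 + t^3) has coefficients 0,1,1,1,0,0,0,0,0,0,0,0 for degrees 0…11.
Multiplying by (1 + t^5 + t^6) gives running coefficients 0,1,1,1,0,0,1,2,2,1,0,0 for degrees 0…11.
Finally multiplying by (1 + t^3 + t^6 + t^9), the product of all factors after the first has coefficients 0,1,1,1,1,1,2,3,3,3,3,3 for degrees 0…11.
[t^11] = 1·3 + 1·3 + 1·2 + 1·1 = 9.

9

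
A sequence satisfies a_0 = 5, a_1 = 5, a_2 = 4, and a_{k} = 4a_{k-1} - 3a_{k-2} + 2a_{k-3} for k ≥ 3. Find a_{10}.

The ordinary generating function has denominator 1 - 4y + 3y^2 - 2y^3.
Iterating the recurrence: a_0,…,a_{10} = 5, 5, 4, 11, 42, 143, 468, 1527, 4990, 16315, 53344.

53344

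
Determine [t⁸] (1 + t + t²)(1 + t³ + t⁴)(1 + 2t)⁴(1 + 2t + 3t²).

731

(1 + t + t²) has coefficients 1,1,1 for degrees 0…2.
(1 + t³ + t⁴) has coefficients 1,0,0,1,1,0,0,0,0 for degrees 0…8.
Multiplying by (1 + 2t)⁴ gives running coefficients 1,8,24,33,25,32,56,48,16 for degrees 0…8.
Finally multiplying by (1 + 2t + 3t²), the product of all factors after the first has coefficients 1,10,43,105,163,181,195,256,280 for degrees 0…8.
[t⁸] = 1·280 + 1·256 + 1·195 = 731.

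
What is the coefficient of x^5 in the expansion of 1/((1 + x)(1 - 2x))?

21

Partial fractions give a closed form: a_n = (1/3)·(-1)^n + (2/3)·2^n.
At n = 5: a_5 = 21.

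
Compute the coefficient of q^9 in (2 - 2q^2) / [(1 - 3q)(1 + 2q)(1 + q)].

15132

The denominator gives the recurrence a_n = 7a_(n−2) + 6a_(n−3) for n ≥ 3; the numerator fixes a_0 = 2, a_1 = 0, a_2 = 12.
Iterating: 2, 0, 12, 12, 84, 156, 660, 1596, 5556, 15132, so a_9 = 15132.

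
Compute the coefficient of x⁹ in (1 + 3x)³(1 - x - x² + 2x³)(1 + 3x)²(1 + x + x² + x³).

(1 + 3x)³ has coefficients 1,9,27,27 for degrees 0…3.
(1 - x - x² + 2x³) has coefficients 1,-1,-1,2,0,0,0,0,0,0 for degrees 0…9.
Multiplying by (1 + 3x)² gives running coefficients 1,5,2,-13,3,18,0,0,0,0 for degrees 0…9.
Finally multiplying by (1 + x + x² + x³), the product of all factors after the first has coefficients 1,6,8,-5,-3,10,8,21,18,0 for degrees 0…9.
[x⁹] = 1·0 + 9·18 + 27·21 + 27·8 = 945.

945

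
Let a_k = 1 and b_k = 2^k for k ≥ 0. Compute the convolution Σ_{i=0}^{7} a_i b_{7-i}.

This is [x^7] in the product of the two ordinary generating functions.
Σ = 1·128 + 1·64 + 1·32 + 1·16 + 1·8 + 1·4 + 1·2 + 1·1 = 255.

255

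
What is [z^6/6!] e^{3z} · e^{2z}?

The EGF product rule gives c_6 = Σ_{k_1+k_2=6} C(6; k_1,k_2) · ∏ g_i(k_i), where e^{3z} gives (3)^k; e^{2z} gives (2)^k.
g_1(k) for k = 0…6: 1, 3, 9, 27, 81, 243, 729.
g_2(k) for k = 0…6: 1, 2, 4, 8, 16, 32, 64.
c_6 = Σ_k C(6,k)·g_1(k)·g_2(6−k) = 1·1·64 + 6·3·32 + 15·9·16 + 20·27·8 + 15·81·4 + 6·243·2 + 1·729·1 = 64 + 576 + 2160 + 4320 + 4860 + 2916 + 729 = 15625.

15625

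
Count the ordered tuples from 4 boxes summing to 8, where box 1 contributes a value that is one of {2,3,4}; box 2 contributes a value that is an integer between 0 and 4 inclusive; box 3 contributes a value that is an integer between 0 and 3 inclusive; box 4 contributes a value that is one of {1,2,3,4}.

37

The generating function for the choices is (y^2 + y^3 + y^4)·(1 + y + y^2 + y^3 + y^4)·(1 + y + y^2 + y^3)·(y + y^2 + y^3 + y^4); the count is [y^8].
(y^2 + y^3 + y^4) has coefficients 0,0,1,1,1 for degrees 0…4.
(1 + y + y^2 + y^3 + y^4) has coefficients 1,1,1,1,1,0,0,0,0 for degrees 0…8.
Multiplying by (1 + y + y^2 + y^3) gives running coefficients 1,2,3,4,4,3,2,1,0 for degrees 0…8.
Finally multiplying by (y + y^2 + y^3 + y^4), the product of all factors after the first has coefficients 0,1,3,6,10,13,14,13,10 for degrees 0…8.
[y^8] = 1·14 + 1·13 + 1·10 = 37.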